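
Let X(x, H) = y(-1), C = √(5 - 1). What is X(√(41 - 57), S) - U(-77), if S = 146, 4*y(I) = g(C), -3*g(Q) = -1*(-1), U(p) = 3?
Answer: -37/12 ≈ -3.0833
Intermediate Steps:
C = 2 (C = √4 = 2)
g(Q) = -⅓ (g(Q) = -(-1)*(-1)/3 = -⅓*1 = -⅓)
y(I) = -1/12 (y(I) = (¼)*(-⅓) = -1/12)
X(x, H) = -1/12
X(√(41 - 57), S) - U(-77) = -1/12 - 1*3 = -1/12 - 3 = -37/12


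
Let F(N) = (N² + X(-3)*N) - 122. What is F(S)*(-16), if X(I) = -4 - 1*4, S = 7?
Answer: 2064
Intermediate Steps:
X(I) = -8 (X(I) = -4 - 4 = -8)
F(N) = -122 + N² - 8*N (F(N) = (N² - 8*N) - 122 = -122 + N² - 8*N)
F(S)*(-16) = (-122 + 7² - 8*7)*(-16) = (-122 + 49 - 56)*(-16) = -129*(-16) = 2064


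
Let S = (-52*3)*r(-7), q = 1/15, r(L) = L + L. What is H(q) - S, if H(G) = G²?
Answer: -491399/225 ≈ -2184.0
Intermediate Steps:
r(L) = 2*L
q = 1/15 ≈ 0.066667
S = 2184 (S = (-52*3)*(2*(-7)) = -156*(-14) = 2184)
H(q) - S = (1/15)² - 1*2184 = 1/225 - 2184 = -491399/225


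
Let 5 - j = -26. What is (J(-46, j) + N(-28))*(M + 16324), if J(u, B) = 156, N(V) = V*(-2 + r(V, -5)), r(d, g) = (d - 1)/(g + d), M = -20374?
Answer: -8348400/11 ≈ -7.5895e+5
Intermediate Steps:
j = 31 (j = 5 - 1*(-26) = 5 + 26 = 31)
r(d, g) = (-1 + d)/(d + g)
N(V) = V*(-2 + (-1 + V)/(-5 + V)) (N(V) = V*(-2 + (-1 + V)/(V - 5)) = V*(-2 + (-1 + V)/(-5 + V)))
(J(-46, j) + N(-28))*(M + 16324) = (156 - 28*(9 - 1*(-28))/(-5 - 28))*(-20374 + 16324) = (156 - 28*(9 + 28)/(-33))*(-4050) = (156 - 28*(-1/33)*37)*(-4050) = (156 + 1036/33)*(-4050) = (6184/33)*(-4050) = -8348400/11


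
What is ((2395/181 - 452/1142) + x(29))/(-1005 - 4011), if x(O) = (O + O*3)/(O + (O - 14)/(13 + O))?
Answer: -3411917/1019454264 ≈ -0.0033468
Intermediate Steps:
x(O) = 4*O/(O + (-14 + O)/(13 + O)) (x(O) = (O + 3*O)/(O + (-14 + O)/(13 + O)) = (4*O)/(O + (-14 + O)/(13 + O)) = 4*O/(O + (-14 + O)/(13 + O)))
((2395/181 - 452/1142) + x(29))/(-1005 - 4011) = ((2395/181 - 452/1142) + 4*29*(13 + 29)/(-14 + 29² + 14*29))/(-1005 - 4011) = ((2395*(1/181) - 452*1/1142) + 4*29*42/(-14 + 841 + 406))/(-5016) = ((2395/181 - 226/571) + 4*29*42/1233)*(-1/5016) = (1326639/103351 + 4*29*(1/1233)*42)*(-1/5016) = (1326639/103351 + 1624/411)*(-1/5016) = (713090653/42477261)*(-1/5016) = -3411917/1019454264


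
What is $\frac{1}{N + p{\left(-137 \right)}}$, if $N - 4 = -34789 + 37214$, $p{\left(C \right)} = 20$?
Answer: $\frac{1}{2449} \approx 0.00040833$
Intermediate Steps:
$N = 2429$ ($N = 4 + \left(-34789 + 37214\right) = 4 + 2425 = 2429$)
$\frac{1}{N + p{\left(-137 \right)}} = \frac{1}{2429 + 20} = \frac{1}{2449}$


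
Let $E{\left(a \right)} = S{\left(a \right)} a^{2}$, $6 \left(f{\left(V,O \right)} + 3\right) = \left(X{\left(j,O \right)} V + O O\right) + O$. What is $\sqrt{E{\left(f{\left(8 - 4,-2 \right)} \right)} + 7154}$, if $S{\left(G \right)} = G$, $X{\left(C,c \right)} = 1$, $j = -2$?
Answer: $3 \sqrt{794} \approx 84.534$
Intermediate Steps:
$f{\left(V,O \right)} = -3 + \frac{O}{6} + \frac{V}{6} + \frac{O^{2}}{6}$ ($f{\left(V,O \right)} = -3 + \frac{\left(1 V + O O\right) + O}{6} = -3 + \frac{\left(V + O^{2}\right) + O}{6} = -3 + \frac{O + V + O^{2}}{6} = -3 + \left(\frac{O}{6} + \frac{V}{6} + \frac{O^{2}}{6}\right) = -3 + \frac{O}{6} + \frac{V}{6} + \frac{O^{2}}{6}$)
$E{\left(a \right)} = a^{3}$ ($E{\left(a \right)} = a a^{2} = a^{3}$)
$\sqrt{E{\left(f{\left(8 - 4,-2 \right)} \right)} + 7154} = \sqrt{\left(-3 + \frac{1}{6} \left(-2\right) + \frac{8 - 4}{6} + \frac{\left(-2\right)^{2}}{6}\right)^{3} + 7154} = \sqrt{\left(-3 - \frac{1}{3} + \frac{1}{6} \cdot 4 + \frac{1}{6} \cdot 4\right)^{3} + 7154} = \sqrt{\left(-3 - \frac{1}{3} + \frac{2}{3} + \frac{2}{3}\right)^{3} + 7154} = \sqrt{\left(-2\right)^{3} + 7154} = \sqrt{-8 + 7154} = \sqrt{7146} = 3 \sqrt{794}$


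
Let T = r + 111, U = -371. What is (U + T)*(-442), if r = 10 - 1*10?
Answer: 114920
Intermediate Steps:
r = 0 (r = 10 - 10 = 0)
T = 111 (T = 0 + 111 = 111)
(U + T)*(-442) = (-371 + 111)*(-442) = -260*(-442) = 114920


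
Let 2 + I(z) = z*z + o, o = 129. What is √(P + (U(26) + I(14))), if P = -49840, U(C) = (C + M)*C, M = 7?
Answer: I*√48659 ≈ 220.59*I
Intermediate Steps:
U(C) = C*(7 + C) (U(C) = (C + 7)*C = (7 + C)*C = C*(7 + C))
I(z) = 127 + z² (I(z) = -2 + (z*z + 129) = -2 + (z² + 129) = -2 + (129 + z²) = 127 + z²)
√(P + (U(26) + I(14))) = √(-49840 + (26*(7 + 26) + (127 + 14²))) = √(-49840 + (26*33 + (127 + 196))) = √(-49840 + (858 + 323)) = √(-49840 + 1181) = √(-48659) = I*√48659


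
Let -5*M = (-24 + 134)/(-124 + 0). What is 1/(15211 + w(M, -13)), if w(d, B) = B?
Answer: 1/15198 ≈ 6.5798e-5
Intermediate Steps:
M = 11/62 (M = -(-24 + 134)/(5*(-124 + 0)) = -22/(-124) = -22*(-1)/124 = -1/5*(-55/62) = 11/62 ≈ 0.17742)
1/(15211 + w(M, -13)) = 1/(15211 - 13) = 1/15198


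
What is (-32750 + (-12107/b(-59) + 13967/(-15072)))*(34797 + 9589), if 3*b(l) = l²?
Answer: -38146338120225127/26232816 ≈ -1.4541e+9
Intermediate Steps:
b(l) = l²/3
(-32750 + (-12107/b(-59) + 13967/(-15072)))*(34797 + 9589) = (-32750 + (-12107/((⅓)*(-59)²) + 13967/(-15072)))*(34797 + 9589) = (-32750 + (-12107/((⅓)*3481) + 13967*(-1/15072)))*44386 = (-32750 + (-12107/3481/3 - 13967/15072))*44386 = (-32750 + (-12107*3/3481 - 13967/15072))*44386 = (-32750 + (-36321/3481 - 13967/15072))*44386 = (-32750 - 596049239/52465632)*44386 = -1718845497239/52465632*44386 = -38146338120225127/26232816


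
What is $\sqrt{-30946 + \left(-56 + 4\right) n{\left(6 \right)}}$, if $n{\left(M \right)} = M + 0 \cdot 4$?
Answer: $i \sqrt{31258} \approx 176.8 i$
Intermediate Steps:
$n{\left(M \right)} = M$ ($n{\left(M \right)} = M + 0 = M$)
$\sqrt{-30946 + \left(-56 + 4\right) n{\left(6 \right)}} = \sqrt{-30946 + \left(-56 + 4\right) 6} = \sqrt{-30946 - 312} = \sqrt{-31258} = i \sqrt{31258}$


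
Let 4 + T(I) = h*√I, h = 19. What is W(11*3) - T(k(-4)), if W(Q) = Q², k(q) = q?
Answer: 1093 - 38*I ≈ 1093.0 - 38.0*I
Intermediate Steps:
T(I) = -4 + 19*√I
W(11*3) - T(k(-4)) = (11*3)² - (-4 + 19*√(-4)) = 33² - (-4 + 19*(2*I)) = 1089 - (-4 + 38*I) = 1089 + (4 - 38*I) = 1093 - 38*I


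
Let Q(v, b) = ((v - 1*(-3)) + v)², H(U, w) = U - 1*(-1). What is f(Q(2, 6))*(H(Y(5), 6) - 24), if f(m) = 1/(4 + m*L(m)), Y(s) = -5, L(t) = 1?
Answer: -28/53 ≈ -0.52830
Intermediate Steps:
H(U, w) = 1 + U (H(U, w) = U + 1 = 1 + U)
Q(v, b) = (3 + 2*v)² (Q(v, b) = ((v + 3) + v)² = ((3 + v) + v)² = (3 + 2*v)²)
f(m) = 1/(4 + m) (f(m) = 1/(4 + m*1) = 1/(4 + m))
f(Q(2, 6))*(H(Y(5), 6) - 24) = ((1 - 5) - 24)/(4 + (3 + 2*2)²) = (-4 - 24)/(4 + (3 + 4)²) = -28/(4 + 7²) = -28/(4 + 49) = -28/53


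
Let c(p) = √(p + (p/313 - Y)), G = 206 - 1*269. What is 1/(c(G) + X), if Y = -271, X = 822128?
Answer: 257326064/211554962279151 - √20357833/211554962279151 ≈ 1.2163e-6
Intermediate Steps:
G = -63 (G = 206 - 269 = -63)
c(p) = √(271 + 314*p/313) (c(p) = √(p + (p/313 - 1*(-271))) = √(p + (p*(1/313) + 271)) = √(p + (p/313 + 271)) = √(p + (271 + p/313)) = √(271 + 314*p/313))
1/(c(G) + X) = 1/(√(26549599 + 98282*(-63))/313 + 822128) = 1/(√(26549599 - 6191766)/313 + 822128) = 1/(√20357833/313 + 822128) = 1/(822128 + √20357833/313)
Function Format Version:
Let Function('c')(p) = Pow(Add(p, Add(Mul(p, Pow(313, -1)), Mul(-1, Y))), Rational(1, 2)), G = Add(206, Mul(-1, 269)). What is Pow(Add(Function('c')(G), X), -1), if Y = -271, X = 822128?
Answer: Add(Rational(257326064, 211554962279151), Mul(Rational(-1, 211554962279151), Pow(20357833, Rational(1, 2)))) ≈ 1.2163e-6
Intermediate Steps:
G = -63 (G = Add(206, -269) = -63)
Function('c')(p) = Pow(Add(271, Mul(Rational(314, 313), p)), Rational(1, 2)) (Function('c')(p) = Pow(Add(p, Add(Mul(p, Pow(313, -1)), Mul(-1, -271))), Rational(1, 2)) = Pow(Add(p, Add(Mul(p, Rational(1, 313)), 271)), Rational(1, 2)) = Pow(Add(p, Add(Mul(Rational(1, 313), p), 271)), Rational(1, 2)) = Pow(Add(p, Add(271, Mul(Rational(1, 313), p))), Rational(1, 2)) = Pow(Add(271, Mul(Rational(314, 313), p)), Rational(1, 2)))
Pow(Add(Function('c')(G), X), -1) = Pow(Add(Mul(Rational(1, 313), Pow(Add(26549599, Mul(98282, -63)), Rational(1, 2))), 822128), -1) = Pow(Add(Mul(Rational(1, 313), Pow(Add(26549599, -6191766), Rational(1, 2))), 822128), -1) = Pow(Add(Mul(Rational(1, 313), Pow(20357833, Rational(1, 2))), 822128), -1) = Pow(Add(822128, Mul(Rational(1, 313), Pow(20357833, Rational(1, 2)))), -1)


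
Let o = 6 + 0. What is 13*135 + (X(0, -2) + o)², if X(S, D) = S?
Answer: 1791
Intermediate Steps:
o = 6
13*135 + (X(0, -2) + o)² = 13*135 + (0 + 6)² = 1755 + 6² = 1755 + 36 = 1791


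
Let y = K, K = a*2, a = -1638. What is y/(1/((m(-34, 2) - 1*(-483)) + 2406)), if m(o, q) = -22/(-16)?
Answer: -18937737/2 ≈ -9.4689e+6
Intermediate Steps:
m(o, q) = 11/8 (m(o, q) = -22*(-1/16) = 11/8)
K = -3276 (K = -1638*2 = -3276)
y = -3276
y/(1/((m(-34, 2) - 1*(-483)) + 2406)) = -(15773121/2 + 1582308) = -3276/(1/((11/8 + 483) + 2406)) = -3276/(1/(3875/8 + 2406)) = -3276/(1/(23123/8)) = -3276/8/23123 = -3276*23123/8 = -18937737/2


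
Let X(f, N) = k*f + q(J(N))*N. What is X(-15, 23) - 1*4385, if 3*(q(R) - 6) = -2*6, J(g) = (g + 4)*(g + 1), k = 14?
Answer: -4549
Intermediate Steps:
J(g) = (1 + g)*(4 + g) (J(g) = (4 + g)*(1 + g) = (1 + g)*(4 + g))
q(R) = 2 (q(R) = 6 + (-2*6)/3 = 6 + (⅓)*(-12) = 6 - 4 = 2)
X(f, N) = 2*N + 14*f (X(f, N) = 14*f + 2*N = 2*N + 14*f)
X(-15, 23) - 1*4385 = (2*23 + 14*(-15)) - 1*4385 = (46 - 210) - 4385 = -164 - 4385 = -4549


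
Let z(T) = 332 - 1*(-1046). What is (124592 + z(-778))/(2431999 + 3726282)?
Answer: 125970/6158281 ≈ 0.020455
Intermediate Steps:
z(T) = 1378 (z(T) = 332 + 1046 = 1378)
(124592 + z(-778))/(2431999 + 3726282) = (124592 + 1378)/(2431999 + 3726282) = 125970/6158281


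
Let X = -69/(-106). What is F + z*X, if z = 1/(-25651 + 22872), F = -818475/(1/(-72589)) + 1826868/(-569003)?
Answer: 9958299880116343341111/167613489722 ≈ 5.9412e+10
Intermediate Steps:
F = 33805766564993457/569003 (F = -818475/(-1/72589) + 1826868*(-1/569003) = -818475*(-72589) - 1826868/569003 = 59412281775 - 1826868/569003 = 33805766564993457/569003 ≈ 5.9412e+10)
X = 69/106 (X = -69*(-1)/106 = -1*(-69/106) = 69/106 ≈ 0.65094)
z = -1/2779 (z = 1/(-2779) = -1/2779 ≈ -0.00035984)
F + z*X = 33805766564993457/569003 - 1/2779*69/106 = 33805766564993457/569003 - 69/294574 = 9958299880116343341111/167613489722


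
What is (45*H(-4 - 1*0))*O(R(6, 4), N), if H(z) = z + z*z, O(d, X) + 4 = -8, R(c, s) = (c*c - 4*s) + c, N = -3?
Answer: -6480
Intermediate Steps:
R(c, s) = c + c**2 - 4*s (R(c, s) = (c**2 - 4*s) + c = c + c**2 - 4*s)
O(d, X) = -12 (O(d, X) = -4 - 8 = -12)
H(z) = z + z**2
(45*H(-4 - 1*0))*O(R(6, 4), N) = (45*((-4 - 1*0)*(1 + (-4 - 1*0))))*(-12) = (45*((-4 + 0)*(1 + (-4 + 0))))*(-12) = (45*(-4*(1 - 4)))*(-12) = (45*(-4*(-3)))*(-12) = (45*12)*(-12) = 540*(-12) = -6480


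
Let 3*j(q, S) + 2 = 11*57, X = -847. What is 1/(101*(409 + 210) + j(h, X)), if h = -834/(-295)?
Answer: 3/188182 ≈ 1.5942e-5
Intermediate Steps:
h = 834/295 (h = -834*(-1/295) = 834/295 ≈ 2.8271)
j(q, S) = 625/3 (j(q, S) = -⅔ + (11*57)/3 = -⅔ + (⅓)*627 = -⅔ + 209 = 625/3)
1/(101*(409 + 210) + j(h, X)) = 1/(101*(409 + 210) + 625/3) = 1/(101*619 + 625/3) = 1/(62519 + 625/3) = 1/(188182/3) = 3/188182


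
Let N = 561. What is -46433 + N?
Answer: -45872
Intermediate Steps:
-46433 + N = -46433 + 561 = -45872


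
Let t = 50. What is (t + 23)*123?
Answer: 8979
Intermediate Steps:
(t + 23)*123 = (50 + 23)*123 = 73*123 = 8979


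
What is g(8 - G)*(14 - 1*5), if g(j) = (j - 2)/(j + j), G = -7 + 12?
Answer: 3/2 ≈ 1.5000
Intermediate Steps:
G = 5
g(j) = (-2 + j)/(2*j) (g(j) = (-2 + j)/((2*j)) = (-2 + j)*(1/(2*j)) = (-2 + j)/(2*j))
g(8 - G)*(14 - 1*5) = ((-2 + (8 - 1*5))/(2*(8 - 1*5)))*(14 - 1*5) = ((-2 + (8 - 5))/(2*(8 - 5)))*(14 - 5) = ((½)*(-2 + 3)/3)*9 = ((½)*(⅓)*1)*9 = (⅙)*9 = 3/2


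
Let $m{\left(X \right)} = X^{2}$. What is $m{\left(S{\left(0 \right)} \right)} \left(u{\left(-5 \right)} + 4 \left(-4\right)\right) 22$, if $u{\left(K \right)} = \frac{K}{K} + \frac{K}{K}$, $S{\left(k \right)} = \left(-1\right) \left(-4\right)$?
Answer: $-4928$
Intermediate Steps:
$S{\left(k \right)} = 4$
$u{\left(K \right)} = 2$ ($u{\left(K \right)} = 1 + 1 = 2$)
$m{\left(S{\left(0 \right)} \right)} \left(u{\left(-5 \right)} + 4 \left(-4\right)\right) 22 = 4^{2} \left(2 + 4 \left(-4\right)\right) 22 = 16 \left(2 - 16\right) 22 = 16 \left(-14\right) 22 = \left(-224\right) 22 = -4928$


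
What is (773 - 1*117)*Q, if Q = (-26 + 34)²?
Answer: 41984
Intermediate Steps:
Q = 64 (Q = 8² = 64)
(773 - 1*117)*Q = (773 - 1*117)*64 = (773 - 117)*64 = 656*64 = 41984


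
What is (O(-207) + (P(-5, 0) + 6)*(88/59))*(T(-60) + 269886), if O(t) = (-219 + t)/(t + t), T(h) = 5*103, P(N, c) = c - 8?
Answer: -2151039955/4071 ≈ -5.2838e+5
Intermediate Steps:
P(N, c) = -8 + c
T(h) = 515
O(t) = (-219 + t)/(2*t) (O(t) = (-219 + t)/((2*t)) = (-219 + t)*(1/(2*t)) = (-219 + t)/(2*t))
(O(-207) + (P(-5, 0) + 6)*(88/59))*(T(-60) + 269886) = ((½)*(-219 - 207)/(-207) + ((-8 + 0) + 6)*(88/59))*(515 + 269886) = ((½)*(-1/207)*(-426) + (-8 + 6)*(88*(1/59)))*270401 = (71/69 - 2*88/59)*270401 = (71/69 - 176/59)*270401 = -7955/4071*270401 = -2151039955/4071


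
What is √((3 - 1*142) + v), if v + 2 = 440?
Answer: √299 ≈ 17.292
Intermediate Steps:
v = 438 (v = -2 + 440 = 438)
√((3 - 1*142) + v) = √((3 - 1*142) + 438) = √((3 - 142) + 438) = √(-139 + 438) = √299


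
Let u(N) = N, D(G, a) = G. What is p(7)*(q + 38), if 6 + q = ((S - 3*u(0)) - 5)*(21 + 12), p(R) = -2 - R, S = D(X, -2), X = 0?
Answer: 1197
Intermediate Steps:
S = 0
q = -171 (q = -6 + ((0 - 3*0) - 5)*(21 + 12) = -6 + ((0 + 0) - 5)*33 = -6 + (0 - 5)*33 = -6 - 5*33 = -6 - 165 = -171)
p(7)*(q + 38) = (-2 - 1*7)*(-171 + 38) = (-2 - 7)*(-133) = -9*(-133) = 1197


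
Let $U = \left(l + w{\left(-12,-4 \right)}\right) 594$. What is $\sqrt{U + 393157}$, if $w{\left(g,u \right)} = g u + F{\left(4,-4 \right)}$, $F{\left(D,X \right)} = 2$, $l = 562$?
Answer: $\sqrt{756685} \approx 869.88$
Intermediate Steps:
$w{\left(g,u \right)} = 2 + g u$ ($w{\left(g,u \right)} = g u + 2 = 2 + g u$)
$U = 363528$ ($U = \left(562 + \left(2 - -48\right)\right) 594 = \left(562 + \left(2 + 48\right)\right) 594 = \left(562 + 50\right) 594 = 612 \cdot 594 = 363528$)
$\sqrt{U + 393157} = \sqrt{363528 + 393157} = \sqrt{756685}$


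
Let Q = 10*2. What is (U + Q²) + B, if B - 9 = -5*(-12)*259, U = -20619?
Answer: -4670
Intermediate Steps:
Q = 20
B = 15549 (B = 9 - 5*(-12)*259 = 9 + 60*259 = 9 + 15540 = 15549)
(U + Q²) + B = (-20619 + 20²) + 15549 = (-20619 + 400) + 15549 = -20219 + 15549 = -4670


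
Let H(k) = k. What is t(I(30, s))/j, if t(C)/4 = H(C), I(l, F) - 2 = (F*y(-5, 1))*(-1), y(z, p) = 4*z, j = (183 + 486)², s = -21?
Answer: -1672/447561 ≈ -0.0037358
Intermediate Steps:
j = 447561 (j = 669² = 447561)
I(l, F) = 2 + 20*F (I(l, F) = 2 + (F*(4*(-5)))*(-1) = 2 + (F*(-20))*(-1) = 2 - 20*F*(-1) = 2 + 20*F)
t(C) = 4*C
t(I(30, s))/j = (4*(2 + 20*(-21)))/447561 = (4*(2 - 420))*(1/447561) = (4*(-418))*(1/447561) = -1672*1/447561 = -1672/447561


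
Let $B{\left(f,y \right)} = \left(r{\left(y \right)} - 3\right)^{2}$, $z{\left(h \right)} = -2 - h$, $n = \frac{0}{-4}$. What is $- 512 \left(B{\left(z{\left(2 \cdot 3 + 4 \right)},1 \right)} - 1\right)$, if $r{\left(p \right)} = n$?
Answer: $-4096$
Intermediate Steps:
$n = 0$ ($n = 0 \left(- \frac{1}{4}\right) = 0$)
$r{\left(p \right)} = 0$
$B{\left(f,y \right)} = 9$ ($B{\left(f,y \right)} = \left(0 - 3\right)^{2} = \left(-3\right)^{2} = 9$)
$- 512 \left(B{\left(z{\left(2 \cdot 3 + 4 \right)},1 \right)} - 1\right) = - 512 \left(9 - 1\right) = \left(-512\right) 8 = -4096$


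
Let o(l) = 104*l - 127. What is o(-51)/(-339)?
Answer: 5431/339 ≈ 16.021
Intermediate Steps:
o(l) = -127 + 104*l
o(-51)/(-339) = (-127 + 104*(-51))/(-339) = (-127 - 5304)*(-1/339) = -5431*(-1/339) = 5431/339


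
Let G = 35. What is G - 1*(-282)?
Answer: 317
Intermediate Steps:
G - 1*(-282) = 35 - 1*(-282) = 35 + 282 = 317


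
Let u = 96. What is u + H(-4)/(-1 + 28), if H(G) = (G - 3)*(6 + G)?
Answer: 2578/27 ≈ 95.481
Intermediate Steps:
H(G) = (-3 + G)*(6 + G)
u + H(-4)/(-1 + 28) = 96 + (-18 + (-4)**2 + 3*(-4))/(-1 + 28) = 96 + (-18 + 16 - 12)/27 = 96 + (1/27)*(-14) = 96 - 14/27 = 2578/27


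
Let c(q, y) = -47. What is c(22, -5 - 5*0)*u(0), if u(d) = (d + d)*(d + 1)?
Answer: 0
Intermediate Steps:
u(d) = 2*d*(1 + d) (u(d) = (2*d)*(1 + d) = 2*d*(1 + d))
c(22, -5 - 5*0)*u(0) = -94*0*(1 + 0) = -94*0 = -47*0 = 0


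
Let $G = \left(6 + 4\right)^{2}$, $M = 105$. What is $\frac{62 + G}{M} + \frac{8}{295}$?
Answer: $\frac{3242}{2065} \approx 1.57$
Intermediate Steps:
$G = 100$ ($G = 10^{2} = 100$)
$\frac{62 + G}{M} + \frac{8}{295} = \frac{62 + 100}{105} + \frac{8}{295} = 162 \cdot \frac{1}{105} + 8 \cdot \frac{1}{295} = \frac{54}{35} + \frac{8}{295} = \frac{3242}{2065}$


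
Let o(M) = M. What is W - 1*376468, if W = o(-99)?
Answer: -376567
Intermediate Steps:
W = -99
W - 1*376468 = -99 - 1*376468 = -99 - 376468 = -376567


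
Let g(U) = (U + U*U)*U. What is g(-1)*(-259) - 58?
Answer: -58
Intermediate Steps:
g(U) = U*(U + U²) (g(U) = (U + U²)*U = U*(U + U²))
g(-1)*(-259) - 58 = ((-1)²*(1 - 1))*(-259) - 58 = (1*0)*(-259) - 58 = 0*(-259) - 58 = 0 - 58 = -58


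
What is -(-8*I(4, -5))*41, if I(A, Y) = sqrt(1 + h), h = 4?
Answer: 328*sqrt(5) ≈ 733.43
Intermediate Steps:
I(A, Y) = sqrt(5) (I(A, Y) = sqrt(1 + 4) = sqrt(5))
-(-8*I(4, -5))*41 = -(-8*sqrt(5))*41 = -(-328)*sqrt(5) = 328*sqrt(5)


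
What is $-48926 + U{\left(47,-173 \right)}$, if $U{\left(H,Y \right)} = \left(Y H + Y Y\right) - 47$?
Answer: $-27175$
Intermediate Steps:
$U{\left(H,Y \right)} = -47 + Y^{2} + H Y$ ($U{\left(H,Y \right)} = \left(H Y + Y^{2}\right) - 47 = \left(Y^{2} + H Y\right) - 47 = -47 + Y^{2} + H Y$)
$-48926 + U{\left(47,-173 \right)} = -48926 + \left(-47 + \left(-173\right)^{2} + 47 \left(-173\right)\right) = -48926 - -21751 = -48926 + 21751 = -27175$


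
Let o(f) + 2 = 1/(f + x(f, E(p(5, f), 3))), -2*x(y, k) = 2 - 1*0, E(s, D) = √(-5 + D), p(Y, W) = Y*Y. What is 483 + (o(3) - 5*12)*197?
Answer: -23265/2 ≈ -11633.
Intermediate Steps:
p(Y, W) = Y²
x(y, k) = -1 (x(y, k) = -(2 - 1*0)/2 = -(2 + 0)/2 = -½*2 = -1)
o(f) = -2 + 1/(-1 + f) (o(f) = -2 + 1/(f - 1) = -2 + 1/(-1 + f))
483 + (o(3) - 5*12)*197 = 483 + ((3 - 2*3)/(-1 + 3) - 5*12)*197 = 483 + ((3 - 6)/2 - 60)*197 = 483 + ((½)*(-3) - 60)*197 = 483 + (-3/2 - 60)*197 = 483 - 123/2*197 = 483 - 24231/2 = -23265/2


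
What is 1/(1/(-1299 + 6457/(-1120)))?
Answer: -1461337/1120 ≈ -1304.8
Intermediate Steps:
1/(1/(-1299 + 6457/(-1120))) = 1/(1/(-1299 + 6457*(-1/1120))) = 1/(1/(-1299 - 6457/1120)) = 1/(1/(-1461337/1120)) = 1/(-1120/1461337) = -1461337/1120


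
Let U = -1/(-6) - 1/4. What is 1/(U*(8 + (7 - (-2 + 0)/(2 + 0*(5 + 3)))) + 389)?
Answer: 3/1163 ≈ 0.0025795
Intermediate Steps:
U = -1/12 (U = -1*(-⅙) - 1*¼ = ⅙ - ¼ = -1/12 ≈ -0.083333)
1/(U*(8 + (7 - (-2 + 0)/(2 + 0*(5 + 3)))) + 389) = 1/(-(8 + (7 - (-2 + 0)/(2 + 0*(5 + 3))))/12 + 389) = 1/(-(8 + (7 - (-2)/(2 + 0*8)))/12 + 389) = 1/(-(8 + (7 - (-2)/(2 + 0)))/12 + 389) = 1/(-(8 + (7 - (-2)/2))/12 + 389) = 1/(-(8 + (7 - 1*(-1)))/12 + 389) = 1/(-(8 + (7 + 1))/12 + 389) = 1/(-(8 + 8)/12 + 389) = 1/(-1/12*16 + 389) = 1/(-4/3 + 389) = 1/(1163/3) = 3/1163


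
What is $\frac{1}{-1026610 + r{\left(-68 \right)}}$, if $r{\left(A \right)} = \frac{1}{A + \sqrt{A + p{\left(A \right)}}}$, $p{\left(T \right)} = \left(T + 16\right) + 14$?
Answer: $- \frac{4855865368}{4985080015251961} + \frac{i \sqrt{106}}{4985080015251961} \approx -9.7408 \cdot 10^{-7} + 2.0653 \cdot 10^{-15} i$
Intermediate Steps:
$p{\left(T \right)} = 30 + T$ ($p{\left(T \right)} = \left(16 + T\right) + 14 = 30 + T$)
$r{\left(A \right)} = \frac{1}{A + \sqrt{30 + 2 A}}$ ($r{\left(A \right)} = \frac{1}{A + \sqrt{A + \left(30 + A\right)}} = \frac{1}{A + \sqrt{30 + 2 A}}$)
$\frac{1}{-1026610 + r{\left(-68 \right)}} = \frac{1}{-1026610 + \frac{1}{-68 + \sqrt{2} \sqrt{15 - 68}}} = \frac{1}{-1026610 + \frac{1}{-68 + \sqrt{2} \sqrt{-53}}} = \frac{1}{-1026610 + \frac{1}{-68 + \sqrt{2} i \sqrt{53}}} = \frac{1}{-1026610 + \frac{1}{-68 + i \sqrt{106}}}$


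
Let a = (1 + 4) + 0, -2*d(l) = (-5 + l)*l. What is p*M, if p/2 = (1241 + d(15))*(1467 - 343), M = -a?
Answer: -13105840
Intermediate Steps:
d(l) = -l*(-5 + l)/2 (d(l) = -(-5 + l)*l/2 = -l*(-5 + l)/2)
a = 5 (a = 5 + 0 = 5)
M = -5 (M = -1*5 = -5)
p = 2621168 (p = 2*((1241 + (½)*15*(5 - 1*15))*(1467 - 343)) = 2*((1241 + (½)*15*(5 - 15))*1124) = 2*((1241 + (½)*15*(-10))*1124) = 2*((1241 - 75)*1124) = 2*(1166*1124) = 2*1310584 = 2621168)
p*M = 2621168*(-5) = -13105840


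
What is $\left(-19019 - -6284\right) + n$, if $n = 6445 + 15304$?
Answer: $9014$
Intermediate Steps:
$n = 21749$
$\left(-19019 - -6284\right) + n = \left(-19019 - -6284\right) + 21749 = \left(-19019 + 6284\right) + 21749 = -12735 + 21749 = 9014$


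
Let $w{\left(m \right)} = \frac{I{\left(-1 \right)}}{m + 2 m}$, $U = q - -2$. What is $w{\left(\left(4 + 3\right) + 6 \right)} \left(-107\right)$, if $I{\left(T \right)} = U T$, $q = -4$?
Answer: $- \frac{214}{39} \approx -5.4872$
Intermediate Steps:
$U = -2$ ($U = -4 - -2 = -4 + 2 = -2$)
$I{\left(T \right)} = - 2 T$
$w{\left(m \right)} = \frac{2}{3 m}$ ($w{\left(m \right)} = \frac{\left(-2\right) \left(-1\right)}{m + 2 m} = \frac{1}{3 m} 2 = \frac{2}{3 m}$)
$w{\left(\left(4 + 3\right) + 6 \right)} \left(-107\right) = \frac{2}{3 \left(\left(4 + 3\right) + 6\right)} \left(-107\right) = \frac{2}{3 \left(7 + 6\right)} \left(-107\right) = \frac{2}{3 \cdot 13} \left(-107\right) = \frac{2}{3} \cdot \frac{1}{13} \left(-107\right) = \frac{2}{39} \left(-107\right) = - \frac{214}{39}$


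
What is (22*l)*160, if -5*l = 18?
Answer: -12672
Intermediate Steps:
l = -18/5 (l = -⅕*18 = -18/5 ≈ -3.6000)
(22*l)*160 = (22*(-18/5))*160 = -396/5*160 = -12672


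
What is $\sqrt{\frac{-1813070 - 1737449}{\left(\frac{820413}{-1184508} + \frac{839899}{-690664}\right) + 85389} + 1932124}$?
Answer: $\frac{6 \sqrt{1195709050493394849086258702190413}}{149262662565533} \approx 1390.0$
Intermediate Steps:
$\sqrt{\frac{-1813070 - 1737449}{\left(\frac{820413}{-1184508} + \frac{839899}{-690664}\right) + 85389} + 1932124} = \sqrt{- \frac{3550519}{\left(820413 \left(- \frac{1}{1184508}\right) + 839899 \left(- \frac{1}{690664}\right)\right) + 85389} + 1932124} = \sqrt{- \frac{3550519}{\left(- \frac{91157}{131612} - \frac{839899}{690664}\right) + 85389} + 1932124} = \sqrt{- \frac{3550519}{- \frac{3336531643}{1748070584} + 85389} + 1932124} = \sqrt{- \frac{3550519}{\frac{149262662565533}{1748070584}} + 1932124} = \sqrt{\left(-3550519\right) \frac{1748070584}{149262662565533} + 1932124} = \sqrt{- \frac{6206557821833096}{149262662565533} + 1932124} = \sqrt{\frac{288387766088946048996}{149262662565533}} = \frac{6 \sqrt{1195709050493394849086258702190413}}{149262662565533}$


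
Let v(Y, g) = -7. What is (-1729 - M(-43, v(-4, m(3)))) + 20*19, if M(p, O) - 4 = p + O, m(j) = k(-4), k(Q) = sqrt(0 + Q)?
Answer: -1303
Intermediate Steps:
k(Q) = sqrt(Q)
m(j) = 2*I (m(j) = sqrt(-4) = 2*I)
M(p, O) = 4 + O + p (M(p, O) = 4 + (p + O) = 4 + (O + p) = 4 + O + p)
(-1729 - M(-43, v(-4, m(3)))) + 20*19 = (-1729 - (4 - 7 - 43)) + 20*19 = (-1729 - 1*(-46)) + 380 = (-1729 + 46) + 380 = -1683 + 380 = -1303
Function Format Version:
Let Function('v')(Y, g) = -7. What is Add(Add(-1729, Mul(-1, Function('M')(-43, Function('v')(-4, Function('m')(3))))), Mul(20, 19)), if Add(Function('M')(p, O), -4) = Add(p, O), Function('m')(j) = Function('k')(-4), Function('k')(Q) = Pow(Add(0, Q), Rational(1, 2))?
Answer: -1303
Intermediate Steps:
Function('k')(Q) = Pow(Q, Rational(1, 2))
Function('m')(j) = Mul(2, I) (Function('m')(j) = Pow(-4, Rational(1, 2)) = Mul(2, I))
Function('M')(p, O) = Add(4, O, p) (Function('M')(p, O) = Add(4, Add(p, O)) = Add(4, Add(O, p)) = Add(4, O, p))
Add(Add(-1729, Mul(-1, Function('M')(-43, Function('v')(-4, Function('m')(3))))), Mul(20, 19)) = Add(Add(-1729, Mul(-1, Add(4, -7, -43))), Mul(20, 19)) = Add(Add(-1729, Mul(-1, -46)), 380) = Add(Add(-1729, 46), 380) = Add(-1683, 380) = -1303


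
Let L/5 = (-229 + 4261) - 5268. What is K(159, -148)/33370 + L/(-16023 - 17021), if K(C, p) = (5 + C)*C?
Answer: 133485243/137834785 ≈ 0.96844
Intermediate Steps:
K(C, p) = C*(5 + C)
L = -6180 (L = 5*((-229 + 4261) - 5268) = 5*(4032 - 5268) = 5*(-1236) = -6180)
K(159, -148)/33370 + L/(-16023 - 17021) = (159*(5 + 159))/33370 - 6180/(-16023 - 17021) = (159*164)*(1/33370) - 6180/(-33044) = 26076*(1/33370) - 6180*(-1/33044) = 13038/16685 + 1545/8261 = 133485243/137834785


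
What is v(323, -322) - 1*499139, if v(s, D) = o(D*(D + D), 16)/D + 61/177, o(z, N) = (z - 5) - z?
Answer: -28447907639/56994 ≈ -4.9914e+5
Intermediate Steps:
o(z, N) = -5 (o(z, N) = (-5 + z) - z = -5)
v(s, D) = 61/177 - 5/D (v(s, D) = -5/D + 61/177 = 61/177 - 5/D)
v(323, -322) - 1*499139 = (61/177 - 5/(-322)) - 1*499139 = (61/177 - 5*(-1/322)) - 499139 = (61/177 + 5/322) - 499139 = 20527/56994 - 499139 = -28447907639/56994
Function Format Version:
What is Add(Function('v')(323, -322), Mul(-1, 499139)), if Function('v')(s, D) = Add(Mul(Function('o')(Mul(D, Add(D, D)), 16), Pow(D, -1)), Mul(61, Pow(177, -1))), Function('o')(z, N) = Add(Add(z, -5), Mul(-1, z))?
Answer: Rational(-28447907639, 56994) ≈ -4.9914e+5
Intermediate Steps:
Function('o')(z, N) = -5 (Function('o')(z, N) = Add(Add(-5, z), Mul(-1, z)) = -5)
Function('v')(s, D) = Add(Rational(61, 177), Mul(-5, Pow(D, -1))) (Function('v')(s, D) = Add(Mul(-5, Pow(D, -1)), Mul(61, Pow(177, -1))) = Add(Mul(-5, Pow(D, -1)), Mul(61, Rational(1, 177))) = Add(Mul(-5, Pow(D, -1)), Rational(61, 177)) = Add(Rational(61, 177), Mul(-5, Pow(D, -1))))
Add(Function('v')(323, -322), Mul(-1, 499139)) = Add(Add(Rational(61, 177), Mul(-5, Pow(-322, -1))), Mul(-1, 499139)) = Add(Add(Rational(61, 177), Mul(-5, Rational(-1, 322))), -499139) = Add(Add(Rational(61, 177), Rational(5, 322)), -499139) = Add(Rational(20527, 56994), -499139) = Rational(-28447907639, 56994)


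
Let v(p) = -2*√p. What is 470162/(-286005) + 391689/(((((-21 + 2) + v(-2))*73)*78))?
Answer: (-1784734952*√2 + 54296652859*I)/(542837490*(-19*I + 2*√2)) ≈ -5.1859 + 0.52728*I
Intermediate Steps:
470162/(-286005) + 391689/(((((-21 + 2) + v(-2))*73)*78)) = 470162/(-286005) + 391689/(((((-21 + 2) - 2*I*√2)*73)*78)) = 470162*(-1/286005) + 391689/((((-19 - 2*I*√2)*73)*78)) = -470162/286005 + 391689/((((-19 - 2*I*√2)*73)*78)) = -470162/286005 + 391689/(((-1387 - 146*I*√2)*78)) = -470162/286005 + 391689/(-108186 - 11388*I*√2)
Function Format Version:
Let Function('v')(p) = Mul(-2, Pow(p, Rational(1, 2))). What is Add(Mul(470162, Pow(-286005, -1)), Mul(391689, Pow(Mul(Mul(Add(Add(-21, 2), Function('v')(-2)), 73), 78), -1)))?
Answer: Mul(Rational(1, 542837490), Pow(Add(Mul(-19, I), Mul(2, Pow(2, Rational(1, 2)))), -1), Add(Mul(-1784734952, Pow(2, Rational(1, 2))), Mul(54296652859, I))) ≈ Add(-5.1859, Mul(0.52728, I))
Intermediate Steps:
Add(Mul(470162, Pow(-286005, -1)), Mul(391689, Pow(Mul(Mul(Add(Add(-21, 2), Function('v')(-2)), 73), 78), -1))) = Add(Mul(470162, Pow(-286005, -1)), Mul(391689, Pow(Mul(Mul(Add(Add(-21, 2), Mul(-2, Pow(-2, Rational(1, 2)))), 73), 78), -1))) = Add(Mul(470162, Rational(-1, 286005)), Mul(391689, Pow(Mul(Mul(Add(-19, Mul(-2, Mul(I, Pow(2, Rational(1, 2))))), 73), 78), -1))) = Add(Rational(-470162, 286005), Mul(391689, Pow(Mul(Mul(Add(-19, Mul(-2, I, Pow(2, Rational(1, 2)))), 73), 78), -1))) = Add(Rational(-470162, 286005), Mul(391689, Pow(Mul(Add(-1387, Mul(-146, I, Pow(2, Rational(1, 2)))), 78), -1))) = Add(Rational(-470162, 286005), Mul(391689, Pow(Add(-108186, Mul(-11388, I, Pow(2, Rational(1, 2)))), -1)))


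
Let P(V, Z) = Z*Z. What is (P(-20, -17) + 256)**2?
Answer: 297025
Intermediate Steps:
P(V, Z) = Z**2
(P(-20, -17) + 256)**2 = ((-17)**2 + 256)**2 = (289 + 256)**2 = 545**2 = 297025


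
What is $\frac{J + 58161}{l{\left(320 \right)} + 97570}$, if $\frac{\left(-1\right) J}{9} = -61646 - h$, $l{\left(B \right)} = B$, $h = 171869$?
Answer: $\frac{359966}{16315} \approx 22.064$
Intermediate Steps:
$J = 2101635$ ($J = - 9 \left(-61646 - 171869\right) = \left(-9\right) \left(-233515\right) = 2101635$)
$\frac{J + 58161}{l{\left(320 \right)} + 97570} = \frac{2101635 + 58161}{320 + 97570} = \frac{2159796}{97890} = 2159796 \cdot \frac{1}{97890} = \frac{359966}{16315}$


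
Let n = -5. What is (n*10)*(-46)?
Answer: 2300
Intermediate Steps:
(n*10)*(-46) = -5*10*(-46) = -50*(-46) = 2300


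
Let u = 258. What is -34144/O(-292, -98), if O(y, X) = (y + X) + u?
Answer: 776/3 ≈ 258.67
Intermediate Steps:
O(y, X) = 258 + X + y (O(y, X) = (y + X) + 258 = (X + y) + 258 = 258 + X + y)
-34144/O(-292, -98) = -34144/(258 - 98 - 292) = -34144/(-132) = -34144*(-1/132) = 776/3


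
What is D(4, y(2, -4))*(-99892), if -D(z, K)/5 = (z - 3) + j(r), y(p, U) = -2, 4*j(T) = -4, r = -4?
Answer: 0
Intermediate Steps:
j(T) = -1 (j(T) = (¼)*(-4) = -1)
D(z, K) = 20 - 5*z (D(z, K) = -5*((z - 3) - 1) = -5*((-3 + z) - 1) = -5*(-4 + z) = 20 - 5*z)
D(4, y(2, -4))*(-99892) = (20 - 5*4)*(-99892) = (20 - 20)*(-99892) = 0*(-99892) = 0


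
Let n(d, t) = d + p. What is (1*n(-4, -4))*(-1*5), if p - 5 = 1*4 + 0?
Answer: -25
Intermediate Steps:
p = 9 (p = 5 + (1*4 + 0) = 5 + (4 + 0) = 5 + 4 = 9)
n(d, t) = 9 + d (n(d, t) = d + 9 = 9 + d)
(1*n(-4, -4))*(-1*5) = (1*(9 - 4))*(-1*5) = (1*5)*(-5) = 5*(-5) = -25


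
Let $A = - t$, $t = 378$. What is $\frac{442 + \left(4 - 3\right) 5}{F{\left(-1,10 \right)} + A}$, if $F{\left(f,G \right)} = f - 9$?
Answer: $- \frac{447}{388} \approx -1.1521$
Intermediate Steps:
$F{\left(f,G \right)} = -9 + f$ ($F{\left(f,G \right)} = f - 9 = -9 + f$)
$A = -378$ ($A = \left(-1\right) 378 = -378$)
$\frac{442 + \left(4 - 3\right) 5}{F{\left(-1,10 \right)} + A} = \frac{442 + \left(4 - 3\right) 5}{\left(-9 - 1\right) - 378} = \frac{442 + 1 \cdot 5}{-10 - 378} = \frac{442 + 5}{-388} = 447 \left(- \frac{1}{388}\right) = - \frac{447}{388}$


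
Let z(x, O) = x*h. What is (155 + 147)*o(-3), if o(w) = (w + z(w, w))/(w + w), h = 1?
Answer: 302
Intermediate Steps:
z(x, O) = x (z(x, O) = x*1 = x)
o(w) = 1 (o(w) = (w + w)/(w + w) = (2*w)/((2*w)) = (2*w)*(1/(2*w)) = 1)
(155 + 147)*o(-3) = (155 + 147)*1 = 302*1 = 302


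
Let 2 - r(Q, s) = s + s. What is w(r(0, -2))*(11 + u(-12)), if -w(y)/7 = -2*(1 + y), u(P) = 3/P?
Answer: 2107/2 ≈ 1053.5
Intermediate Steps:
r(Q, s) = 2 - 2*s (r(Q, s) = 2 - (s + s) = 2 - 2*s)
w(y) = 14 + 14*y (w(y) = -(-14)*(1 + y) = -7*(-2 - 2*y) = 14 + 14*y)
w(r(0, -2))*(11 + u(-12)) = (14 + 14*(2 - 2*(-2)))*(11 + 3/(-12)) = (14 + 14*(2 + 4))*(11 + 3*(-1/12)) = (14 + 14*6)*(11 - ¼) = (14 + 84)*(43/4) = 98*(43/4) = 2107/2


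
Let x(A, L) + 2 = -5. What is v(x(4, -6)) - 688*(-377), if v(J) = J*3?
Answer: 259355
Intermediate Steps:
x(A, L) = -7 (x(A, L) = -2 - 5 = -7)
v(J) = 3*J
v(x(4, -6)) - 688*(-377) = 3*(-7) - 688*(-377) = -21 + 259376 = 259355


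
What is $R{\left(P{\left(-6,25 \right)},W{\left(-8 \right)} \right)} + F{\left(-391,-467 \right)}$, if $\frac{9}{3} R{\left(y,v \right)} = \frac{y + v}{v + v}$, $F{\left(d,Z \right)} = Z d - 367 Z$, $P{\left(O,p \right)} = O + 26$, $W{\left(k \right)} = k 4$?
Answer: $\frac{5663777}{16} \approx 3.5399 \cdot 10^{5}$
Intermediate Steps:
$W{\left(k \right)} = 4 k$
$P{\left(O,p \right)} = 26 + O$
$F{\left(d,Z \right)} = - 367 Z + Z d$
$R{\left(y,v \right)} = \frac{v + y}{6 v}$ ($R{\left(y,v \right)} = \frac{\left(y + v\right) \frac{1}{v + v}}{3} = \frac{\left(v + y\right) \frac{1}{2 v}}{3} = \frac{\frac{1}{2} \frac{1}{v} \left(v + y\right)}{3} = \frac{v + y}{6 v}$)
$R{\left(P{\left(-6,25 \right)},W{\left(-8 \right)} \right)} + F{\left(-391,-467 \right)} = \frac{4 \left(-8\right) + \left(26 - 6\right)}{6 \cdot 4 \left(-8\right)} - 467 \left(-367 - 391\right) = \frac{-32 + 20}{6 \left(-32\right)} - -353986 = \frac{1}{6} \left(- \frac{1}{32}\right) \left(-12\right) + 353986 = \frac{1}{16} + 353986 = \frac{5663777}{16}$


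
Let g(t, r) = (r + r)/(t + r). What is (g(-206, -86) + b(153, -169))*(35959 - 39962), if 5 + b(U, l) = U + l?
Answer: 5964470/73 ≈ 81705.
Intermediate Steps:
b(U, l) = -5 + U + l (b(U, l) = -5 + (U + l) = -5 + U + l)
g(t, r) = 2*r/(r + t) (g(t, r) = (2*r)/(r + t) = 2*r/(r + t))
(g(-206, -86) + b(153, -169))*(35959 - 39962) = (2*(-86)/(-86 - 206) + (-5 + 153 - 169))*(35959 - 39962) = (2*(-86)/(-292) - 21)*(-4003) = (2*(-86)*(-1/292) - 21)*(-4003) = (43/73 - 21)*(-4003) = -1490/73*(-4003) = 5964470/73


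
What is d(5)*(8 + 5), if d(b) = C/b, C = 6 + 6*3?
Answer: 312/5 ≈ 62.400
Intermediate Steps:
C = 24 (C = 6 + 18 = 24)
d(b) = 24/b
d(5)*(8 + 5) = (24/5)*(8 + 5) = (24*(⅕))*13 = (24/5)*13 = 312/5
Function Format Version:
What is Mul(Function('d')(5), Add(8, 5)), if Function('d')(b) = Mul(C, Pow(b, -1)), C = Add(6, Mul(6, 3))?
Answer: Rational(312, 5) ≈ 62.400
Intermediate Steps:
C = 24 (C = Add(6, 18) = 24)
Function('d')(b) = Mul(24, Pow(b, -1))
Mul(Function('d')(5), Add(8, 5)) = Mul(Mul(24, Pow(5, -1)), Add(8, 5)) = Mul(Mul(24, Rational(1, 5)), 13) = Mul(Rational(24, 5), 13) = Rational(312, 5)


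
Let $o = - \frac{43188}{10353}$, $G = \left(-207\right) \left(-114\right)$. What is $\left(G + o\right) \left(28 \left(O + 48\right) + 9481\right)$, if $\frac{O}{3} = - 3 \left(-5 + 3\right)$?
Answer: $\frac{922433259358}{3451} \approx 2.6729 \cdot 10^{8}$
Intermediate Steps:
$O = 18$ ($O = 3 \left(- 3 \left(-5 + 3\right)\right) = 3 \left(\left(-3\right) \left(-2\right)\right) = 3 \cdot 6 = 18$)
$G = 23598$
$o = - \frac{14396}{3451}$ ($o = \left(-43188\right) \frac{1}{10353} = - \frac{14396}{3451} \approx -4.1715$)
$\left(G + o\right) \left(28 \left(O + 48\right) + 9481\right) = \left(23598 - \frac{14396}{3451}\right) \left(28 \left(18 + 48\right) + 9481\right) = \frac{81422302 \left(28 \cdot 66 + 9481\right)}{3451} = \frac{81422302 \left(1848 + 9481\right)}{3451} = \frac{81422302}{3451} \cdot 11329 = \frac{922433259358}{3451}$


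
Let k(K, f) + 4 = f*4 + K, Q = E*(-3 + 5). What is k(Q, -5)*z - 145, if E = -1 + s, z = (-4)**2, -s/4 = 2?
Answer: -817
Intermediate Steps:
s = -8 (s = -4*2 = -8)
z = 16
E = -9 (E = -1 - 8 = -9)
Q = -18 (Q = -9*(-3 + 5) = -9*2 = -18)
k(K, f) = -4 + K + 4*f (k(K, f) = -4 + (f*4 + K) = -4 + (4*f + K) = -4 + (K + 4*f) = -4 + K + 4*f)
k(Q, -5)*z - 145 = (-4 - 18 + 4*(-5))*16 - 145 = (-4 - 18 - 20)*16 - 145 = -42*16 - 145 = -672 - 145 = -817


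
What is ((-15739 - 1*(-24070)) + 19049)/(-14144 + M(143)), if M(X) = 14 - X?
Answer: -27380/14273 ≈ -1.9183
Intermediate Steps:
((-15739 - 1*(-24070)) + 19049)/(-14144 + M(143)) = ((-15739 - 1*(-24070)) + 19049)/(-14144 + (14 - 1*143)) = ((-15739 + 24070) + 19049)/(-14144 + (14 - 143)) = (8331 + 19049)/(-14144 - 129) = 27380/(-14273) = 27380*(-1/14273) = -27380/14273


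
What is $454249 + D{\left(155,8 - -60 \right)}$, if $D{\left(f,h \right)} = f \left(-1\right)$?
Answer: $454094$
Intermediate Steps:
$D{\left(f,h \right)} = - f$
$454249 + D{\left(155,8 - -60 \right)} = 454249 - 155 = 454094$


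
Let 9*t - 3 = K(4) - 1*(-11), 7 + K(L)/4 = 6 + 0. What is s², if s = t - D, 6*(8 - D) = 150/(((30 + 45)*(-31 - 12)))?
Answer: 7123561/149769 ≈ 47.564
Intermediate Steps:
K(L) = -4 (K(L) = -28 + 4*(6 + 0) = -28 + 4*6 = -28 + 24 = -4)
t = 10/9 (t = ⅓ + (-4 - 1*(-11))/9 = ⅓ + (-4 + 11)/9 = ⅓ + (⅑)*7 = ⅓ + 7/9 = 10/9 ≈ 1.1111)
D = 1033/129 (D = 8 - 25/((30 + 45)*(-31 - 12)) = 8 - 25/(75*(-43)) = 8 - 25/(-3225) = 8 - 25*(-1)/3225 = 8 - ⅙*(-2/43) = 8 + 1/129 = 1033/129 ≈ 8.0078)
s = -2669/387 (s = 10/9 - 1*1033/129 = 10/9 - 1033/129 = -2669/387 ≈ -6.8966)
s² = (-2669/387)² = 7123561/149769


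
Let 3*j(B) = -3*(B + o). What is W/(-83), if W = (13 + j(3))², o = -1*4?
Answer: -196/83 ≈ -2.3614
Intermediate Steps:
o = -4
j(B) = 4 - B (j(B) = (-3*(B - 4))/3 = (-3*(-4 + B))/3 = (12 - 3*B)/3 = 4 - B)
W = 196 (W = (13 + (4 - 1*3))² = (13 + (4 - 3))² = (13 + 1)² = 14² = 196)
W/(-83) = 196/(-83) = 196*(-1/83) = -196/83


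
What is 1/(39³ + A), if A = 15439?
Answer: 1/74758 ≈ 1.3376e-5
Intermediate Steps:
1/(39³ + A) = 1/(39³ + 15439) = 1/(59319 + 15439) = 1/74758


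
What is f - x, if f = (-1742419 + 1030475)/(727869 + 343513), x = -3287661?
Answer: 1761170052779/535691 ≈ 3.2877e+6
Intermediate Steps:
f = -355972/535691 (f = -711944/1071382 = -711944*1/1071382 = -355972/535691 ≈ -0.66451)
f - x = -355972/535691 - 1*(-3287661) = -355972/535691 + 3287661 = 1761170052779/535691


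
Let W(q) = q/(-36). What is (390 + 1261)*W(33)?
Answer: -18161/12 ≈ -1513.4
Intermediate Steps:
W(q) = -q/36 (W(q) = q*(-1/36) = -q/36)
(390 + 1261)*W(33) = (390 + 1261)*(-1/36*33) = 1651*(-11/12) = -18161/12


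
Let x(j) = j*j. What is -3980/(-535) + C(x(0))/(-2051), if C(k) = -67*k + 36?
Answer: 1628744/219457 ≈ 7.4217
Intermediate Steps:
x(j) = j²
C(k) = 36 - 67*k
-3980/(-535) + C(x(0))/(-2051) = -3980/(-535) + (36 - 67*0²)/(-2051) = -3980*(-1/535) + (36 - 67*0)*(-1/2051) = 796/107 + (36 + 0)*(-1/2051) = 796/107 + 36*(-1/2051) = 796/107 - 36/2051 = 1628744/219457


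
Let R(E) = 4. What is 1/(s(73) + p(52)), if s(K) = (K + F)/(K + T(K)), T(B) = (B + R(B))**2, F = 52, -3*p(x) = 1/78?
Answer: 351117/5812 ≈ 60.412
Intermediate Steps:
p(x) = -1/234 (p(x) = -1/3/78 = -1/3*1/78 = -1/234)
T(B) = (4 + B)**2 (T(B) = (B + 4)**2 = (4 + B)**2)
s(K) = (52 + K)/(K + (4 + K)**2) (s(K) = (K + 52)/(K + (4 + K)**2) = (52 + K)/(K + (4 + K)**2))
1/(s(73) + p(52)) = 1/((52 + 73)/(73 + (4 + 73)**2) - 1/234) = 1/(125/(73 + 77**2) - 1/234) = 1/(125/(73 + 5929) - 1/234) = 1/(125/6002 - 1/234) = 1/(5812/351117) = 351117/5812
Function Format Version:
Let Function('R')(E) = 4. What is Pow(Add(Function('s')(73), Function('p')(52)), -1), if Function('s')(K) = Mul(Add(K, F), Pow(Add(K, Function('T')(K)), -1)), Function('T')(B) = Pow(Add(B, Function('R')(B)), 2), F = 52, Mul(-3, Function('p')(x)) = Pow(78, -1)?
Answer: Rational(351117, 5812) ≈ 60.412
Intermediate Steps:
Function('p')(x) = Rational(-1, 234) (Function('p')(x) = Mul(Rational(-1, 3), Pow(78, -1)) = Mul(Rational(-1, 3), Rational(1, 78)) = Rational(-1, 234))
Function('T')(B) = Pow(Add(4, B), 2) (Function('T')(B) = Pow(Add(B, 4), 2) = Pow(Add(4, B), 2))
Function('s')(K) = Mul(Pow(Add(K, Pow(Add(4, K), 2)), -1), Add(52, K)) (Function('s')(K) = Mul(Add(K, 52), Pow(Add(K, Pow(Add(4, K), 2)), -1)) = Mul(Add(52, K), Pow(Add(K, Pow(Add(4, K), 2)), -1)) = Mul(Pow(Add(K, Pow(Add(4, K), 2)), -1), Add(52, K)))
Pow(Add(Function('s')(73), Function('p')(52)), -1) = Pow(Add(Mul(Pow(Add(73, Pow(Add(4, 73), 2)), -1), Add(52, 73)), Rational(-1, 234)), -1) = Pow(Add(Mul(Pow(Add(73, Pow(77, 2)), -1), 125), Rational(-1, 234)), -1) = Pow(Add(Mul(Pow(Add(73, 5929), -1), 125), Rational(-1, 234)), -1) = Pow(Add(Mul(Pow(6002, -1), 125), Rational(-1, 234)), -1) = Pow(Add(Mul(Rational(1, 6002), 125), Rational(-1, 234)), -1) = Pow(Add(Rational(125, 6002), Rational(-1, 234)), -1) = Pow(Rational(5812, 351117), -1) = Rational(351117, 5812)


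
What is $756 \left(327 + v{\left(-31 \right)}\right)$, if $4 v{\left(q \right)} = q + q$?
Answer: $235494$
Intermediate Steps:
$v{\left(q \right)} = \frac{q}{2}$ ($v{\left(q \right)} = \frac{q + q}{4} = \frac{2 q}{4} = \frac{q}{2}$)
$756 \left(327 + v{\left(-31 \right)}\right) = 756 \left(327 + \frac{1}{2} \left(-31\right)\right) = 756 \left(327 - \frac{31}{2}\right) = 756 \cdot \frac{623}{2} = 235494$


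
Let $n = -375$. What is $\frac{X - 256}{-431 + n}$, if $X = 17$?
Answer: $\frac{239}{806} \approx 0.29653$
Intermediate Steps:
$\frac{X - 256}{-431 + n} = \frac{17 - 256}{-431 - 375} = - \frac{239}{-806} = \left(-239\right) \left(- \frac{1}{806}\right) = \frac{239}{806}$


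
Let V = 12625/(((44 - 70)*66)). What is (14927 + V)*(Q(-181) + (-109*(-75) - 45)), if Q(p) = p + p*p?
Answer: 173710295995/286 ≈ 6.0738e+8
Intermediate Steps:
V = -12625/1716 (V = 12625/((-26*66)) = 12625/(-1716) = 12625*(-1/1716) = -12625/1716 ≈ -7.3572)
Q(p) = p + p**2
(14927 + V)*(Q(-181) + (-109*(-75) - 45)) = (14927 - 12625/1716)*(-181*(1 - 181) + (-109*(-75) - 45)) = 25602107*(-181*(-180) + (8175 - 45))/1716 = 25602107*(32580 + 8130)/1716 = (25602107/1716)*40710 = 173710295995/286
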